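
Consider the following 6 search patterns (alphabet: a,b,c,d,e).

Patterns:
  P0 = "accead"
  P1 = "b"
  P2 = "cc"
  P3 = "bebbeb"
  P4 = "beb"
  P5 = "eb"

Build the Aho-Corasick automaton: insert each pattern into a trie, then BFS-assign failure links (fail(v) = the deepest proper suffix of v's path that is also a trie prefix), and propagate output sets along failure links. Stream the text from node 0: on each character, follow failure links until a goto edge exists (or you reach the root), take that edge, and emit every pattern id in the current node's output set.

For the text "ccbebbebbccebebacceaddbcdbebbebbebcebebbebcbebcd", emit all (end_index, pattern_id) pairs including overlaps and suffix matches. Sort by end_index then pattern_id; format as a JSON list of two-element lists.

Construct AC machine:
Trie nodes:
  n0 'ε': a→1 b→7 c→8 e→15
  n1 'a': c→2
  n2 'ac': c→3
  n3 'acc': e→4
  n4 'acce': a→5
  n5 'accea': d→6
  n6 'accead': ·  ←P0
  n7 'b': e→10  ←P1
  n8 'c': c→9
  n9 'cc': ·  ←P2
  n10 'be': b→11
  n11 'beb': b→12  ←P4
  n12 'bebb': e→13
  n13 'bebbe': b→14
  n14 'bebbeb': ·  ←P3
  n15 'e': b→16
  n16 'eb': ·  ←P5

Failure links (BFS by depth):
  fail(1) 'a': from fail(0)=0 chase 'a': 0 ⇒ 0;  out=∅∪out(0)=∅
  fail(7) 'b': from fail(0)=0 chase 'b': 0 ⇒ 0;  out={1}∪out(0)={1}
  fail(8) 'c': from fail(0)=0 chase 'c': 0 ⇒ 0;  out=∅∪out(0)=∅
  fail(15) 'e': from fail(0)=0 chase 'e': 0 ⇒ 0;  out=∅∪out(0)=∅
  fail(2) 'ac': from fail(1)=0 chase 'c': 0 ⇒ 8;  out=∅∪out(8)=∅
  fail(9) 'cc': from fail(8)=0 chase 'c': 0 ⇒ 8;  out={2}∪out(8)={2}
  fail(10) 'be': from fail(7)=0 chase 'e': 0 ⇒ 15;  out=∅∪out(15)=∅
  fail(16) 'eb': from fail(15)=0 chase 'b': 0 ⇒ 7;  out={5}∪out(7)={1,5}
  fail(3) 'acc': from fail(2)=8 chase 'c': 8 ⇒ 9;  out=∅∪out(9)={2}
  fail(11) 'beb': from fail(10)=15 chase 'b': 15 ⇒ 16;  out={4}∪out(16)={1,4,5}
  fail(4) 'acce': from fail(3)=9 chase 'e': 9→8→0 ⇒ 15;  out=∅∪out(15)=∅
  fail(12) 'bebb': from fail(11)=16 chase 'b': 16→7→0 ⇒ 7;  out=∅∪out(7)={1}
  fail(5) 'accea': from fail(4)=15 chase 'a': 15→0 ⇒ 1;  out=∅∪out(1)=∅
  fail(13) 'bebbe': from fail(12)=7 chase 'e': 7 ⇒ 10;  out=∅∪out(10)=∅
  fail(6) 'accead': from fail(5)=1 chase 'd': 1→0 ⇒ 0;  out={0}∪out(0)={0}
  fail(14) 'bebbeb': from fail(13)=10 chase 'b': 10 ⇒ 11;  out={3}∪out(11)={1,3,4,5}

Scan:
[0] read 'c'  n0⇒n8
[1] read 'c'  n8⇒n9  ** P2@[0:1]
[2] read 'b'  n9⇒n7 (via fail)  ** P1@[2:2]
[3] read 'e'  n7⇒n10
[4] read 'b'  n10⇒n11  ** P1@[4:4],P4@[2:4],P5@[3:4]
[5] read 'b'  n11⇒n12  ** P1@[5:5]
[6] read 'e'  n12⇒n13
[7] read 'b'  n13⇒n14  ** P1@[7:7],P3@[2:7],P4@[5:7],P5@[6:7]
[8] read 'b'  n14⇒n12 (via fail)  ** P1@[8:8]
[9] read 'c'  n12⇒n8 (via fail)
[10] read 'c'  n8⇒n9  ** P2@[9:10]
[11] read 'e'  n9⇒n15 (via fail)
[12] read 'b'  n15⇒n16  ** P1@[12:12],P5@[11:12]
[13] read 'e'  n16⇒n10 (via fail)
[14] read 'b'  n10⇒n11  ** P1@[14:14],P4@[12:14],P5@[13:14]
[15] read 'a'  n11⇒n1 (via fail)
[16] read 'c'  n1⇒n2
[17] read 'c'  n2⇒n3  ** P2@[16:17]
[18] read 'e'  n3⇒n4
[19] read 'a'  n4⇒n5
[20] read 'd'  n5⇒n6  ** P0@[15:20]
[21] read 'd'  n6⇒n0 (via fail)
[22] read 'b'  n0⇒n7  ** P1@[22:22]
[23] read 'c'  n7⇒n8 (via fail)
[24] read 'd'  n8⇒n0 (via fail)
[25] read 'b'  n0⇒n7  ** P1@[25:25]
[26] read 'e'  n7⇒n10
[27] read 'b'  n10⇒n11  ** P1@[27:27],P4@[25:27],P5@[26:27]
[28] read 'b'  n11⇒n12  ** P1@[28:28]
[29] read 'e'  n12⇒n13
[30] read 'b'  n13⇒n14  ** P1@[30:30],P3@[25:30],P4@[28:30],P5@[29:30]
[31] read 'b'  n14⇒n12 (via fail)  ** P1@[31:31]
[32] read 'e'  n12⇒n13
[33] read 'b'  n13⇒n14  ** P1@[33:33],P3@[28:33],P4@[31:33],P5@[32:33]
[34] read 'c'  n14⇒n8 (via fail)
[35] read 'e'  n8⇒n15 (via fail)
[36] read 'b'  n15⇒n16  ** P1@[36:36],P5@[35:36]
[37] read 'e'  n16⇒n10 (via fail)
[38] read 'b'  n10⇒n11  ** P1@[38:38],P4@[36:38],P5@[37:38]
[39] read 'b'  n11⇒n12  ** P1@[39:39]
[40] read 'e'  n12⇒n13
[41] read 'b'  n13⇒n14  ** P1@[41:41],P3@[36:41],P4@[39:41],P5@[40:41]
[42] read 'c'  n14⇒n8 (via fail)
[43] read 'b'  n8⇒n7 (via fail)  ** P1@[43:43]
[44] read 'e'  n7⇒n10
[45] read 'b'  n10⇒n11  ** P1@[45:45],P4@[43:45],P5@[44:45]
[46] read 'c'  n11⇒n8 (via fail)
[47] read 'd'  n8⇒n0 (via fail)

All matches (sorted): [[1,2],[2,1],[4,1],[4,4],[4,5],[5,1],[7,1],[7,3],[7,4],[7,5],[8,1],[10,2],[12,1],[12,5],[14,1],[14,4],[14,5],[17,2],[20,0],[22,1],[25,1],[27,1],[27,4],[27,5],[28,1],[30,1],[30,3],[30,4],[30,5],[31,1],[33,1],[33,3],[33,4],[33,5],[36,1],[36,5],[38,1],[38,4],[38,5],[39,1],[41,1],[41,3],[41,4],[41,5],[43,1],[45,1],[45,4],[45,5]]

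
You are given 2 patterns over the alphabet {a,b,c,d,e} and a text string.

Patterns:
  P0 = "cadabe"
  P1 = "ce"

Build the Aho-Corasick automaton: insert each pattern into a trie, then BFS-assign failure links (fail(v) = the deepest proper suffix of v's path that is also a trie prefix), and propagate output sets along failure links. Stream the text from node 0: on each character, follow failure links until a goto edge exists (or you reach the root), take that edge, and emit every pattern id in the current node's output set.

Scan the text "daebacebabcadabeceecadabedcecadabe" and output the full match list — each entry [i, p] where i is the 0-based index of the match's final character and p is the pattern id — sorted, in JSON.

Construct AC machine:
Trie nodes:
  n0 'ε': c→1
  n1 'c': a→2 e→7
  n2 'ca': d→3
  n3 'cad': a→4
  n4 'cada': b→5
  n5 'cadab': e→6
  n6 'cadabe': ·  ←P0
  n7 'ce': ·  ←P1

BFS fail/out derivation:
  fail(1) 'c': from fail(0)=0 chase 'c': 0 ⇒ 0;  out=∅∪out(0)=∅
  fail(2) 'ca': from fail(1)=0 chase 'a': 0 ⇒ 0;  out=∅∪out(0)=∅
  fail(7) 'ce': from fail(1)=0 chase 'e': 0 ⇒ 0;  out={1}∪out(0)={1}
  fail(3) 'cad': from fail(2)=0 chase 'd': 0 ⇒ 0;  out=∅∪out(0)=∅
  fail(4) 'cada': from fail(3)=0 chase 'a': 0 ⇒ 0;  out=∅∪out(0)=∅
  fail(5) 'cadab': from fail(4)=0 chase 'b': 0 ⇒ 0;  out=∅∪out(0)=∅
  fail(6) 'cadabe': from fail(5)=0 chase 'e': 0 ⇒ 0;  out={0}∪out(0)={0}

Run:
pos 0 'd': at 0
pos 1 'a': at 0
pos 2 'e': at 0
pos 3 'b': at 0
pos 4 'a': at 0
pos 5 'c': at 1
pos 6 'e': at 7  emit P1@[5:6]
pos 7 'b': at 0 (fail-walked)
pos 8 'a': at 0
pos 9 'b': at 0
pos 10 'c': at 1
pos 11 'a': at 2
pos 12 'd': at 3
pos 13 'a': at 4
pos 14 'b': at 5
pos 15 'e': at 6  emit P0@[10:15]
pos 16 'c': at 1 (fail-walked)
pos 17 'e': at 7  emit P1@[16:17]
pos 18 'e': at 0 (fail-walked)
pos 19 'c': at 1
pos 20 'a': at 2
pos 21 'd': at 3
pos 22 'a': at 4
pos 23 'b': at 5
pos 24 'e': at 6  emit P0@[19:24]
pos 25 'd': at 0 (fail-walked)
pos 26 'c': at 1
pos 27 'e': at 7  emit P1@[26:27]
pos 28 'c': at 1 (fail-walked)
pos 29 'a': at 2
pos 30 'd': at 3
pos 31 'a': at 4
pos 32 'b': at 5
pos 33 'e': at 6  emit P0@[28:33]

Result: [[6,1],[15,0],[17,1],[24,0],[27,1],[33,0]]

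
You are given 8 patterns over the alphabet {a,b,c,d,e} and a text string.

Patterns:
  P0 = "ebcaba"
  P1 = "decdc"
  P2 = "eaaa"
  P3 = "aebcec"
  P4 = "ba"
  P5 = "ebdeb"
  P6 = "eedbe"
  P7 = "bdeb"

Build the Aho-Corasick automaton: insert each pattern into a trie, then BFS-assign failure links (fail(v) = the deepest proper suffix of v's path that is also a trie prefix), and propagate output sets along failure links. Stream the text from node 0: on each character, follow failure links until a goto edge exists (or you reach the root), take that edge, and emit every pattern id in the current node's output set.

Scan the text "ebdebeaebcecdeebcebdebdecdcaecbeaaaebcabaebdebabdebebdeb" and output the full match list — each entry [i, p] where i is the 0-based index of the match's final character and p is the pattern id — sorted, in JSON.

Build:
Trie (insert patterns):
  0='ε' goto a→15 b→21 d→7 e→1
  1='e' goto a→12 b→2 e→26
  2='eb' goto c→3 d→23
  3='ebc' goto a→4
  4='ebca' goto b→5
  5='ebcab' goto a→6
  6='ebcaba' goto ·  [P0 ends]
  7='d' goto e→8
  8='de' goto c→9
  9='dec' goto d→10
  10='decd' goto c→11
  11='decdc' goto ·  [P1 ends]
  12='ea' goto a→13
  13='eaa' goto a→14
  14='eaaa' goto ·  [P2 ends]
  15='a' goto e→16
  16='ae' goto b→17
  17='aeb' goto c→18
  18='aebc' goto e→19
  19='aebce' goto c→20
  20='aebcec' goto ·  [P3 ends]
  21='b' goto a→22 d→30
  22='ba' goto ·  [P4 ends]
  23='ebd' goto e→24
  24='ebde' goto b→25
  25='ebdeb' goto ·  [P5 ends]
  26='ee' goto d→27
  27='eed' goto b→28
  28='eedb' goto e→29
  29='eedbe' goto ·  [P6 ends]
  30='bd' goto e→31
  31='bde' goto b→32
  32='bdeb' goto ·  [P7 ends]

Failure links (BFS by depth):
  fail(1) 'e': from fail(0)=0 chase 'e': 0 ⇒ 0;  out=∅∪out(0)=∅
  fail(7) 'd': from fail(0)=0 chase 'd': 0 ⇒ 0;  out=∅∪out(0)=∅
  fail(15) 'a': from fail(0)=0 chase 'a': 0 ⇒ 0;  out=∅∪out(0)=∅
  fail(21) 'b': from fail(0)=0 chase 'b': 0 ⇒ 0;  out=∅∪out(0)=∅
  fail(2) 'eb': from fail(1)=0 chase 'b': 0 ⇒ 21;  out=∅∪out(21)=∅
  fail(8) 'de': from fail(7)=0 chase 'e': 0 ⇒ 1;  out=∅∪out(1)=∅
  fail(12) 'ea': from fail(1)=0 chase 'a': 0 ⇒ 15;  out=∅∪out(15)=∅
  fail(16) 'ae': from fail(15)=0 chase 'e': 0 ⇒ 1;  out=∅∪out(1)=∅
  fail(22) 'ba': from fail(21)=0 chase 'a': 0 ⇒ 15;  out={4}∪out(15)={4}
  fail(26) 'ee': from fail(1)=0 chase 'e': 0 ⇒ 1;  out=∅∪out(1)=∅
  fail(30) 'bd': from fail(21)=0 chase 'd': 0 ⇒ 7;  out=∅∪out(7)=∅
  fail(3) 'ebc': from fail(2)=21 chase 'c': 21→0 ⇒ 0;  out=∅∪out(0)=∅
  fail(9) 'dec': from fail(8)=1 chase 'c': 1→0 ⇒ 0;  out=∅∪out(0)=∅
  fail(13) 'eaa': from fail(12)=15 chase 'a': 15→0 ⇒ 15;  out=∅∪out(15)=∅
  fail(17) 'aeb': from fail(16)=1 chase 'b': 1 ⇒ 2;  out=∅∪out(2)=∅
  fail(23) 'ebd': from fail(2)=21 chase 'd': 21 ⇒ 30;  out=∅∪out(30)=∅
  fail(27) 'eed': from fail(26)=1 chase 'd': 1→0 ⇒ 7;  out=∅∪out(7)=∅
  fail(31) 'bde': from fail(30)=7 chase 'e': 7 ⇒ 8;  out=∅∪out(8)=∅
  fail(4) 'ebca': from fail(3)=0 chase 'a': 0 ⇒ 15;  out=∅∪out(15)=∅
  fail(10) 'decd': from fail(9)=0 chase 'd': 0 ⇒ 7;  out=∅∪out(7)=∅
  fail(14) 'eaaa': from fail(13)=15 chase 'a': 15→0 ⇒ 15;  out={2}∪out(15)={2}
  fail(18) 'aebc': from fail(17)=2 chase 'c': 2 ⇒ 3;  out=∅∪out(3)=∅
  fail(24) 'ebde': from fail(23)=30 chase 'e': 30 ⇒ 31;  out=∅∪out(31)=∅
  fail(28) 'eedb': from fail(27)=7 chase 'b': 7→0 ⇒ 21;  out=∅∪out(21)=∅
  fail(32) 'bdeb': from fail(31)=8 chase 'b': 8→1 ⇒ 2;  out={7}∪out(2)={7}
  fail(5) 'ebcab': from fail(4)=15 chase 'b': 15→0 ⇒ 21;  out=∅∪out(21)=∅
  fail(11) 'decdc': from fail(10)=7 chase 'c': 7→0 ⇒ 0;  out={1}∪out(0)={1}
  fail(19) 'aebce': from fail(18)=3 chase 'e': 3→0 ⇒ 1;  out=∅∪out(1)=∅
  fail(25) 'ebdeb': from fail(24)=31 chase 'b': 31 ⇒ 32;  out={5}∪out(32)={5,7}
  fail(29) 'eedbe': from fail(28)=21 chase 'e': 21→0 ⇒ 1;  out={6}∪out(1)={6}
  fail(6) 'ebcaba': from fail(5)=21 chase 'a': 21 ⇒ 22;  out={0}∪out(22)={0,4}
  fail(20) 'aebcec': from fail(19)=1 chase 'c': 1→0 ⇒ 0;  out={3}∪out(0)={3}

Text stream:
[0] read 'e'  n0⇒n1
[1] read 'b'  n1⇒n2
[2] read 'd'  n2⇒n23
[3] read 'e'  n23⇒n24
[4] read 'b'  n24⇒n25  ** P5@[0:4],P7@[1:4]
[5] read 'e'  n25⇒n1 ·f
[6] read 'a'  n1⇒n12
[7] read 'e'  n12⇒n16 ·f
[8] read 'b'  n16⇒n17
[9] read 'c'  n17⇒n18
[10] read 'e'  n18⇒n19
[11] read 'c'  n19⇒n20  ** P3@[6:11]
[12] read 'd'  n20⇒n7 ·f
[13] read 'e'  n7⇒n8
[14] read 'e'  n8⇒n26 ·f
[15] read 'b'  n26⇒n2 ·f
[16] read 'c'  n2⇒n3
[17] read 'e'  n3⇒n1 ·f
[18] read 'b'  n1⇒n2
[19] read 'd'  n2⇒n23
[20] read 'e'  n23⇒n24
[21] read 'b'  n24⇒n25  ** P5@[17:21],P7@[18:21]
[22] read 'd'  n25⇒n23 ·f
[23] read 'e'  n23⇒n24
[24] read 'c'  n24⇒n9 ·f
[25] read 'd'  n9⇒n10
[26] read 'c'  n10⇒n11  ** P1@[22:26]
[27] read 'a'  n11⇒n15 ·f
[28] read 'e'  n15⇒n16
[29] read 'c'  n16⇒n0 ·f
[30] read 'b'  n0⇒n21
[31] read 'e'  n21⇒n1 ·f
[32] read 'a'  n1⇒n12
[33] read 'a'  n12⇒n13
[34] read 'a'  n13⇒n14  ** P2@[31:34]
[35] read 'e'  n14⇒n16 ·f
[36] read 'b'  n16⇒n17
[37] read 'c'  n17⇒n18
[38] read 'a'  n18⇒n4 ·f
[39] read 'b'  n4⇒n5
[40] read 'a'  n5⇒n6  ** P0@[35:40],P4@[39:40]
[41] read 'e'  n6⇒n16 ·f
[42] read 'b'  n16⇒n17
[43] read 'd'  n17⇒n23 ·f
[44] read 'e'  n23⇒n24
[45] read 'b'  n24⇒n25  ** P5@[41:45],P7@[42:45]
[46] read 'a'  n25⇒n22 ·f  ** P4@[45:46]
[47] read 'b'  n22⇒n21 ·f
[48] read 'd'  n21⇒n30
[49] read 'e'  n30⇒n31
[50] read 'b'  n31⇒n32  ** P7@[47:50]
[51] read 'e'  n32⇒n1 ·f
[52] read 'b'  n1⇒n2
[53] read 'd'  n2⇒n23
[54] read 'e'  n23⇒n24
[55] read 'b'  n24⇒n25  ** P5@[51:55],P7@[52:55]

Result: [[4,5],[4,7],[11,3],[21,5],[21,7],[26,1],[34,2],[40,0],[40,4],[45,5],[45,7],[46,4],[50,7],[55,5],[55,7]]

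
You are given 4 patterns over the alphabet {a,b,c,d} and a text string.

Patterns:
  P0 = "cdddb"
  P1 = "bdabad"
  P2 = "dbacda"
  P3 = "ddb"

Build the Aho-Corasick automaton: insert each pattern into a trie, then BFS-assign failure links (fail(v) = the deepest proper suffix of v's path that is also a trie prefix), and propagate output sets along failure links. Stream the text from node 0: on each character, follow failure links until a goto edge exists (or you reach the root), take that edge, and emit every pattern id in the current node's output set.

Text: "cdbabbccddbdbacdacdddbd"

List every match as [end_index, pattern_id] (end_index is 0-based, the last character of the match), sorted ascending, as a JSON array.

Build:
Trie (insert patterns):
  n0 'ε': b→6 c→1 d→12
  n1 'c': d→2
  n2 'cd': d→3
  n3 'cdd': d→4
  n4 'cddd': b→5
  n5 'cdddb': ·  ←P0
  n6 'b': d→7
  n7 'bd': a→8
  n8 'bda': b→9
  n9 'bdab': a→10
  n10 'bdaba': d→11
  n11 'bdabad': ·  ←P1
  n12 'd': b→13 d→18
  n13 'db': a→14
  n14 'dba': c→15
  n15 'dbac': d→16
  n16 'dbacd': a→17
  n17 'dbacda': ·  ←P2
  n18 'dd': b→19
  n19 'ddb': ·  ←P3

BFS fail/out derivation:
  fail(1) 'c': from fail(0)=0 chase 'c': 0 ⇒ 0;  out=∅∪out(0)=∅
  fail(6) 'b': from fail(0)=0 chase 'b': 0 ⇒ 0;  out=∅∪out(0)=∅
  fail(12) 'd': from fail(0)=0 chase 'd': 0 ⇒ 0;  out=∅∪out(0)=∅
  fail(2) 'cd': from fail(1)=0 chase 'd': 0 ⇒ 12;  out=∅∪out(12)=∅
  fail(7) 'bd': from fail(6)=0 chase 'd': 0 ⇒ 12;  out=∅∪out(12)=∅
  fail(13) 'db': from fail(12)=0 chase 'b': 0 ⇒ 6;  out=∅∪out(6)=∅
  fail(18) 'dd': from fail(12)=0 chase 'd': 0 ⇒ 12;  out=∅∪out(12)=∅
  fail(3) 'cdd': from fail(2)=12 chase 'd': 12 ⇒ 18;  out=∅∪out(18)=∅
  fail(8) 'bda': from fail(7)=12 chase 'a': 12→0 ⇒ 0;  out=∅∪out(0)=∅
  fail(14) 'dba': from fail(13)=6 chase 'a': 6→0 ⇒ 0;  out=∅∪out(0)=∅
  fail(19) 'ddb': from fail(18)=12 chase 'b': 12 ⇒ 13;  out={3}∪out(13)={3}
  fail(4) 'cddd': from fail(3)=18 chase 'd': 18→12 ⇒ 18;  out=∅∪out(18)=∅
  fail(9) 'bdab': from fail(8)=0 chase 'b': 0 ⇒ 6;  out=∅∪out(6)=∅
  fail(15) 'dbac': from fail(14)=0 chase 'c': 0 ⇒ 1;  out=∅∪out(1)=∅
  fail(5) 'cdddb': from fail(4)=18 chase 'b': 18 ⇒ 19;  out={0}∪out(19)={0,3}
  fail(10) 'bdaba': from fail(9)=6 chase 'a': 6→0 ⇒ 0;  out=∅∪out(0)=∅
  fail(16) 'dbacd': from fail(15)=1 chase 'd': 1 ⇒ 2;  out=∅∪out(2)=∅
  fail(11) 'bdabad': from fail(10)=0 chase 'd': 0 ⇒ 12;  out={1}∪out(12)={1}
  fail(17) 'dbacda': from fail(16)=2 chase 'a': 2→12→0 ⇒ 0;  out={2}∪out(0)={2}

Text stream:
[0] read 'c'  n0⇒n1
[1] read 'd'  n1⇒n2
[2] read 'b'  n2⇒n13 ·f
[3] read 'a'  n13⇒n14
[4] read 'b'  n14⇒n6 ·f
[5] read 'b'  n6⇒n6 ·f
[6] read 'c'  n6⇒n1 ·f
[7] read 'c'  n1⇒n1 ·f
[8] read 'd'  n1⇒n2
[9] read 'd'  n2⇒n3
[10] read 'b'  n3⇒n19 ·f  emit P3@[8:10]
[11] read 'd'  n19⇒n7 ·f
[12] read 'b'  n7⇒n13 ·f
[13] read 'a'  n13⇒n14
[14] read 'c'  n14⇒n15
[15] read 'd'  n15⇒n16
[16] read 'a'  n16⇒n17  emit P2@[11:16]
[17] read 'c'  n17⇒n1 ·f
[18] read 'd'  n1⇒n2
[19] read 'd'  n2⇒n3
[20] read 'd'  n3⇒n4
[21] read 'b'  n4⇒n5  emit P0@[17:21],P3@[19:21]
[22] read 'd'  n5⇒n7 ·f

Matches: [[10,3],[16,2],[21,0],[21,3]]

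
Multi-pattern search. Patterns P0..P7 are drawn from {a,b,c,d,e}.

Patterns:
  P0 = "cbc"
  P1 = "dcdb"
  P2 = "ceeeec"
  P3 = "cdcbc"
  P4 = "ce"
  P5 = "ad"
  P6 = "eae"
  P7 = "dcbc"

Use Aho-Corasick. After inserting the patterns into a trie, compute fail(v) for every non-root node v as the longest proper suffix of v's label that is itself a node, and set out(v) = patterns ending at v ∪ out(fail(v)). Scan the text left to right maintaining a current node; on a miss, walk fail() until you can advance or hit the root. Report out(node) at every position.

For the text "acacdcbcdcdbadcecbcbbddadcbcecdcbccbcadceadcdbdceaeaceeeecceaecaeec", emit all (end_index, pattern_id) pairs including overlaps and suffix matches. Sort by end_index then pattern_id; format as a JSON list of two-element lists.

Build automaton:
Trie (insert patterns):
  n0 'ε': a→17 c→1 d→4 e→19
  n1 'c': b→2 d→13 e→8
  n2 'cb': c→3
  n3 'cbc': ·  ←P0
  n4 'd': c→5
  n5 'dc': b→22 d→6
  n6 'dcd': b→7
  n7 'dcdb': ·  ←P1
  n8 'ce': e→9  ←P4
  n9 'cee': e→10
  n10 'ceee': e→11
  n11 'ceeee': c→12
  n12 'ceeeec': ·  ←P2
  n13 'cd': c→14
  n14 'cdc': b→15
  n15 'cdcb': c→16
  n16 'cdcbc': ·  ←P3
  n17 'a': d→18
  n18 'ad': ·  ←P5
  n19 'e': a→20
  n20 'ea': e→21
  n21 'eae': ·  ←P6
  n22 'dcb': c→23
  n23 'dcbc': ·  ←P7

Failure links (BFS by depth):
  fail(1) 'c': from fail(0)=0 chase 'c': 0 ⇒ 0;  out=∅∪out(0)=∅
  fail(4) 'd': from fail(0)=0 chase 'd': 0 ⇒ 0;  out=∅∪out(0)=∅
  fail(17) 'a': from fail(0)=0 chase 'a': 0 ⇒ 0;  out=∅∪out(0)=∅
  fail(19) 'e': from fail(0)=0 chase 'e': 0 ⇒ 0;  out=∅∪out(0)=∅
  fail(2) 'cb': from fail(1)=0 chase 'b': 0 ⇒ 0;  out=∅∪out(0)=∅
  fail(5) 'dc': from fail(4)=0 chase 'c': 0 ⇒ 1;  out=∅∪out(1)=∅
  fail(8) 'ce': from fail(1)=0 chase 'e': 0 ⇒ 19;  out={4}∪out(19)={4}
  fail(13) 'cd': from fail(1)=0 chase 'd': 0 ⇒ 4;  out=∅∪out(4)=∅
  fail(18) 'ad': from fail(17)=0 chase 'd': 0 ⇒ 4;  out={5}∪out(4)={5}
  fail(20) 'ea': from fail(19)=0 chase 'a': 0 ⇒ 17;  out=∅∪out(17)=∅
  fail(3) 'cbc': from fail(2)=0 chase 'c': 0 ⇒ 1;  out={0}∪out(1)={0}
  fail(6) 'dcd': from fail(5)=1 chase 'd': 1 ⇒ 13;  out=∅∪out(13)=∅
  fail(9) 'cee': from fail(8)=19 chase 'e': 19→0 ⇒ 19;  out=∅∪out(19)=∅
  fail(14) 'cdc': from fail(13)=4 chase 'c': 4 ⇒ 5;  out=∅∪out(5)=∅
  fail(21) 'eae': from fail(20)=17 chase 'e': 17→0 ⇒ 19;  out={6}∪out(19)={6}
  fail(22) 'dcb': from fail(5)=1 chase 'b': 1 ⇒ 2;  out=∅∪out(2)=∅
  fail(7) 'dcdb': from fail(6)=13 chase 'b': 13→4→0 ⇒ 0;  out={1}∪out(0)={1}
  fail(10) 'ceee': from fail(9)=19 chase 'e': 19→0 ⇒ 19;  out=∅∪out(19)=∅
  fail(15) 'cdcb': from fail(14)=5 chase 'b': 5 ⇒ 22;  out=∅∪out(22)=∅
  fail(23) 'dcbc': from fail(22)=2 chase 'c': 2 ⇒ 3;  out={7}∪out(3)={0,7}
  fail(11) 'ceeee': from fail(10)=19 chase 'e': 19→0 ⇒ 19;  out=∅∪out(19)=∅
  fail(16) 'cdcbc': from fail(15)=22 chase 'c': 22 ⇒ 23;  out={3}∪out(23)={0,3,7}
  fail(12) 'ceeeec': from fail(11)=19 chase 'c': 19→0 ⇒ 1;  out={2}∪out(1)={2}

Text stream:
[0] read 'a'  n0⇒n17
[1] read 'c'  n17⇒n1 ·f
[2] read 'a'  n1⇒n17 ·f
[3] read 'c'  n17⇒n1 ·f
[4] read 'd'  n1⇒n13
[5] read 'c'  n13⇒n14
[6] read 'b'  n14⇒n15
[7] read 'c'  n15⇒n16  ** P0@[5:7],P3@[3:7],P7@[4:7]
[8] read 'd'  n16⇒n13 ·f
[9] read 'c'  n13⇒n14
[10] read 'd'  n14⇒n6 ·f
[11] read 'b'  n6⇒n7  ** P1@[8:11]
[12] read 'a'  n7⇒n17 ·f
[13] read 'd'  n17⇒n18  ** P5@[12:13]
[14] read 'c'  n18⇒n5 ·f
[15] read 'e'  n5⇒n8 ·f  ** P4@[14:15]
[16] read 'c'  n8⇒n1 ·f
[17] read 'b'  n1⇒n2
[18] read 'c'  n2⇒n3  ** P0@[16:18]
[19] read 'b'  n3⇒n2 ·f
[20] read 'b'  n2⇒n0 ·f
[21] read 'd'  n0⇒n4
[22] read 'd'  n4⇒n4 ·f
[23] read 'a'  n4⇒n17 ·f
[24] read 'd'  n17⇒n18  ** P5@[23:24]
[25] read 'c'  n18⇒n5 ·f
[26] read 'b'  n5⇒n22
[27] read 'c'  n22⇒n23  ** P0@[25:27],P7@[24:27]
[28] read 'e'  n23⇒n8 ·f  ** P4@[27:28]
[29] read 'c'  n8⇒n1 ·f
[30] read 'd'  n1⇒n13
[31] read 'c'  n13⇒n14
[32] read 'b'  n14⇒n15
[33] read 'c'  n15⇒n16  ** P0@[31:33],P3@[29:33],P7@[30:33]
[34] read 'c'  n16⇒n1 ·f
[35] read 'b'  n1⇒n2
[36] read 'c'  n2⇒n3  ** P0@[34:36]
[37] read 'a'  n3⇒n17 ·f
[38] read 'd'  n17⇒n18  ** P5@[37:38]
[39] read 'c'  n18⇒n5 ·f
[40] read 'e'  n5⇒n8 ·f  ** P4@[39:40]
[41] read 'a'  n8⇒n20 ·f
[42] read 'd'  n20⇒n18 ·f  ** P5@[41:42]
[43] read 'c'  n18⇒n5 ·f
[44] read 'd'  n5⇒n6
[45] read 'b'  n6⇒n7  ** P1@[42:45]
[46] read 'd'  n7⇒n4 ·f
[47] read 'c'  n4⇒n5
[48] read 'e'  n5⇒n8 ·f  ** P4@[47:48]
[49] read 'a'  n8⇒n20 ·f
[50] read 'e'  n20⇒n21  ** P6@[48:50]
[51] read 'a'  n21⇒n20 ·f
[52] read 'c'  n20⇒n1 ·f
[53] read 'e'  n1⇒n8  ** P4@[52:53]
[54] read 'e'  n8⇒n9
[55] read 'e'  n9⇒n10
[56] read 'e'  n10⇒n11
[57] read 'c'  n11⇒n12  ** P2@[52:57]
[58] read 'c'  n12⇒n1 ·f
[59] read 'e'  n1⇒n8  ** P4@[58:59]
[60] read 'a'  n8⇒n20 ·f
[61] read 'e'  n20⇒n21  ** P6@[59:61]
[62] read 'c'  n21⇒n1 ·f
[63] read 'a'  n1⇒n17 ·f
[64] read 'e'  n17⇒n19 ·f
[65] read 'e'  n19⇒n19 ·f
[66] read 'c'  n19⇒n1 ·f

All matches (sorted): [[7,0],[7,3],[7,7],[11,1],[13,5],[15,4],[18,0],[24,5],[27,0],[27,7],[28,4],[33,0],[33,3],[33,7],[36,0],[38,5],[40,4],[42,5],[45,1],[48,4],[50,6],[53,4],[57,2],[59,4],[61,6]]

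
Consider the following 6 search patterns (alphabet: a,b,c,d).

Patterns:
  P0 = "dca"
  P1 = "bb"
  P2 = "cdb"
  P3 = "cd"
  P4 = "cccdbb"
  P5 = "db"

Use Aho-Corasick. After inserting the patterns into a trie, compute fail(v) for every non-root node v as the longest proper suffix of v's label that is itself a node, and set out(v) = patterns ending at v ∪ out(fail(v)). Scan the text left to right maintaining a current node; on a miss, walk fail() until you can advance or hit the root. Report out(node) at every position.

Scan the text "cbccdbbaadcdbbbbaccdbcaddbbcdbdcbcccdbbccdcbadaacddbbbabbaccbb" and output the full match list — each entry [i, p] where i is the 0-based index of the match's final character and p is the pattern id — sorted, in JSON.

Build:
Trie nodes:
  0='ε' goto b→4 c→6 d→1
  1='d' goto b→14 c→2
  2='dc' goto a→3
  3='dca' goto ·  ←P0
  4='b' goto b→5
  5='bb' goto ·  ←P1
  6='c' goto c→9 d→7
  7='cd' goto b→8  ←P3
  8='cdb' goto ·  ←P2
  9='cc' goto c→10
  10='ccc' goto d→11
  11='cccd' goto b→12
  12='cccdb' goto b→13
  13='cccdbb' goto ·  ←P4
  14='db' goto ·  ←P5

BFS fail/out derivation:
  fail(1) 'd': from fail(0)=0 chase 'd': 0 ⇒ 0;  out=∅∪out(0)=∅
  fail(4) 'b': from fail(0)=0 chase 'b': 0 ⇒ 0;  out=∅∪out(0)=∅
  fail(6) 'c': from fail(0)=0 chase 'c': 0 ⇒ 0;  out=∅∪out(0)=∅
  fail(2) 'dc': from fail(1)=0 chase 'c': 0 ⇒ 6;  out=∅∪out(6)=∅
  fail(5) 'bb': from fail(4)=0 chase 'b': 0 ⇒ 4;  out={1}∪out(4)={1}
  fail(7) 'cd': from fail(6)=0 chase 'd': 0 ⇒ 1;  out={3}∪out(1)={3}
  fail(9) 'cc': from fail(6)=0 chase 'c': 0 ⇒ 6;  out=∅∪out(6)=∅
  fail(14) 'db': from fail(1)=0 chase 'b': 0 ⇒ 4;  out={5}∪out(4)={5}
  fail(3) 'dca': from fail(2)=6 chase 'a': 6→0 ⇒ 0;  out={0}∪out(0)={0}
  fail(8) 'cdb': from fail(7)=1 chase 'b': 1 ⇒ 14;  out={2}∪out(14)={2,5}
  fail(10) 'ccc': from fail(9)=6 chase 'c': 6 ⇒ 9;  out=∅∪out(9)=∅
  fail(11) 'cccd': from fail(10)=9 chase 'd': 9→6 ⇒ 7;  out=∅∪out(7)={3}
  fail(12) 'cccdb': from fail(11)=7 chase 'b': 7 ⇒ 8;  out=∅∪out(8)={2,5}
  fail(13) 'cccdbb': from fail(12)=8 chase 'b': 8→14→4 ⇒ 5;  out={4}∪out(5)={1,4}

Text stream:
pos 0 'c': at 6
pos 1 'b': at 4 ·f
pos 2 'c': at 6 ·f
pos 3 'c': at 9
pos 4 'd': at 7 ·f  emit P3@[3:4]
pos 5 'b': at 8  emit P2@[3:5],P5@[4:5]
pos 6 'b': at 5 ·f  emit P1@[5:6]
pos 7 'a': at 0 ·f
pos 8 'a': at 0
pos 9 'd': at 1
pos 10 'c': at 2
pos 11 'd': at 7 ·f  emit P3@[10:11]
pos 12 'b': at 8  emit P2@[10:12],P5@[11:12]
pos 13 'b': at 5 ·f  emit P1@[12:13]
pos 14 'b': at 5 ·f  emit P1@[13:14]
pos 15 'b': at 5 ·f  emit P1@[14:15]
pos 16 'a': at 0 ·f
pos 17 'c': at 6
pos 18 'c': at 9
pos 19 'd': at 7 ·f  emit P3@[18:19]
pos 20 'b': at 8  emit P2@[18:20],P5@[19:20]
pos 21 'c': at 6 ·f
pos 22 'a': at 0 ·f
pos 23 'd': at 1
pos 24 'd': at 1 ·f
pos 25 'b': at 14  emit P5@[24:25]
pos 26 'b': at 5 ·f  emit P1@[25:26]
pos 27 'c': at 6 ·f
pos 28 'd': at 7  emit P3@[27:28]
pos 29 'b': at 8  emit P2@[27:29],P5@[28:29]
pos 30 'd': at 1 ·f
pos 31 'c': at 2
pos 32 'b': at 4 ·f
pos 33 'c': at 6 ·f
pos 34 'c': at 9
pos 35 'c': at 10
pos 36 'd': at 11  emit P3@[35:36]
pos 37 'b': at 12  emit P2@[35:37],P5@[36:37]
pos 38 'b': at 13  emit P1@[37:38],P4@[33:38]
pos 39 'c': at 6 ·f
pos 40 'c': at 9
pos 41 'd': at 7 ·f  emit P3@[40:41]
pos 42 'c': at 2 ·f
pos 43 'b': at 4 ·f
pos 44 'a': at 0 ·f
pos 45 'd': at 1
pos 46 'a': at 0 ·f
pos 47 'a': at 0
pos 48 'c': at 6
pos 49 'd': at 7  emit P3@[48:49]
pos 50 'd': at 1 ·f
pos 51 'b': at 14  emit P5@[50:51]
pos 52 'b': at 5 ·f  emit P1@[51:52]
pos 53 'b': at 5 ·f  emit P1@[52:53]
pos 54 'a': at 0 ·f
pos 55 'b': at 4
pos 56 'b': at 5  emit P1@[55:56]
pos 57 'a': at 0 ·f
pos 58 'c': at 6
pos 59 'c': at 9
pos 60 'b': at 4 ·f
pos 61 'b': at 5  emit P1@[60:61]

All matches (sorted): [[4,3],[5,2],[5,5],[6,1],[11,3],[12,2],[12,5],[13,1],[14,1],[15,1],[19,3],[20,2],[20,5],[25,5],[26,1],[28,3],[29,2],[29,5],[36,3],[37,2],[37,5],[38,1],[38,4],[41,3],[49,3],[51,5],[52,1],[53,1],[56,1],[61,1]]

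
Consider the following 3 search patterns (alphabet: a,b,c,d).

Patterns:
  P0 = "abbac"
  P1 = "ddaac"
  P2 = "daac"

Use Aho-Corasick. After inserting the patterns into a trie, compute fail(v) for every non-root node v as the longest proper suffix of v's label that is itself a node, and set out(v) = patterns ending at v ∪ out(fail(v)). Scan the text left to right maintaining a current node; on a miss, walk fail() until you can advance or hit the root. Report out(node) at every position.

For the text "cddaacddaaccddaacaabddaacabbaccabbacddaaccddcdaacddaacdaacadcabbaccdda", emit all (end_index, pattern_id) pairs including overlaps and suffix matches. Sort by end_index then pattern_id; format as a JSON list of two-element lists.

Build:
Trie nodes:
  n0 'ε': a→1 d→6
  n1 'a': b→2
  n2 'ab': b→3
  n3 'abb': a→4
  n4 'abba': c→5
  n5 'abbac': ·  ←P0
  n6 'd': a→11 d→7
  n7 'dd': a→8
  n8 'dda': a→9
  n9 'ddaa': c→10
  n10 'ddaac': ·  ←P1
  n11 'da': a→12
  n12 'daa': c→13
  n13 'daac': ·  ←P2

Failure links (BFS by depth):
  n1('a'): parent n0 fail=0; on 'a' 0 → fail=0;  out ∅∪∅=∅
  n6('d'): parent n0 fail=0; on 'd' 0 → fail=0;  out ∅∪∅=∅
  n2('ab'): parent n1 fail=0; on 'b' 0 → fail=0;  out ∅∪∅=∅
  n7('dd'): parent n6 fail=0; on 'd' 0 → fail=6;  out ∅∪∅=∅
  n11('da'): parent n6 fail=0; on 'a' 0 → fail=1;  out ∅∪∅=∅
  n3('abb'): parent n2 fail=0; on 'b' 0 → fail=0;  out ∅∪∅=∅
  n8('dda'): parent n7 fail=6; on 'a' 6 → fail=11;  out ∅∪∅=∅
  n12('daa'): parent n11 fail=1; on 'a' 1→0 → fail=1;  out ∅∪∅=∅
  n4('abba'): parent n3 fail=0; on 'a' 0 → fail=1;  out ∅∪∅=∅
  n9('ddaa'): parent n8 fail=11; on 'a' 11 → fail=12;  out ∅∪∅=∅
  n13('daac'): parent n12 fail=1; on 'c' 1→0 → fail=0;  out {2}∪∅={2}
  n5('abbac'): parent n4 fail=1; on 'c' 1→0 → fail=0;  out {0}∪∅={0}
  n10('ddaac'): parent n9 fail=12; on 'c' 12 → fail=13;  out {1}∪{2}={1,2}

Scan:
i=0 'c': node 0→0
i=1 'd': node 0→6
i=2 'd': node 6→7
i=3 'a': node 7→8
i=4 'a': node 8→9
i=5 'c': node 9→10  → match P1@[1:5],P2@[2:5]
i=6 'd': node 10→6 (via fail)
i=7 'd': node 6→7
i=8 'a': node 7→8
i=9 'a': node 8→9
i=10 'c': node 9→10  → match P1@[6:10],P2@[7:10]
i=11 'c': node 10→0 (via fail)
i=12 'd': node 0→6
i=13 'd': node 6→7
i=14 'a': node 7→8
i=15 'a': node 8→9
i=16 'c': node 9→10  → match P1@[12:16],P2@[13:16]
i=17 'a': node 10→1 (via fail)
i=18 'a': node 1→1 (via fail)
i=19 'b': node 1→2
i=20 'd': node 2→6 (via fail)
i=21 'd': node 6→7
i=22 'a': node 7→8
i=23 'a': node 8→9
i=24 'c': node 9→10  → match P1@[20:24],P2@[21:24]
i=25 'a': node 10→1 (via fail)
i=26 'b': node 1→2
i=27 'b': node 2→3
i=28 'a': node 3→4
i=29 'c': node 4→5  → match P0@[25:29]
i=30 'c': node 5→0 (via fail)
i=31 'a': node 0→1
i=32 'b': node 1→2
i=33 'b': node 2→3
i=34 'a': node 3→4
i=35 'c': node 4→5  → match P0@[31:35]
i=36 'd': node 5→6 (via fail)
i=37 'd': node 6→7
i=38 'a': node 7→8
i=39 'a': node 8→9
i=40 'c': node 9→10  → match P1@[36:40],P2@[37:40]
i=41 'c': node 10→0 (via fail)
i=42 'd': node 0→6
i=43 'd': node 6→7
i=44 'c': node 7→0 (via fail)
i=45 'd': node 0→6
i=46 'a': node 6→11
i=47 'a': node 11→12
i=48 'c': node 12→13  → match P2@[45:48]
i=49 'd': node 13→6 (via fail)
i=50 'd': node 6→7
i=51 'a': node 7→8
i=52 'a': node 8→9
i=53 'c': node 9→10  → match P1@[49:53],P2@[50:53]
i=54 'd': node 10→6 (via fail)
i=55 'a': node 6→11
i=56 'a': node 11→12
i=57 'c': node 12→13  → match P2@[54:57]
i=58 'a': node 13→1 (via fail)
i=59 'd': node 1→6 (via fail)
i=60 'c': node 6→0 (via fail)
i=61 'a': node 0→1
i=62 'b': node 1→2
i=63 'b': node 2→3
i=64 'a': node 3→4
i=65 'c': node 4→5  → match P0@[61:65]
i=66 'c': node 5→0 (via fail)
i=67 'd': node 0→6
i=68 'd': node 6→7
i=69 'a': node 7→8

All matches (sorted): [[5,1],[5,2],[10,1],[10,2],[16,1],[16,2],[24,1],[24,2],[29,0],[35,0],[40,1],[40,2],[48,2],[53,1],[53,2],[57,2],[65,0]]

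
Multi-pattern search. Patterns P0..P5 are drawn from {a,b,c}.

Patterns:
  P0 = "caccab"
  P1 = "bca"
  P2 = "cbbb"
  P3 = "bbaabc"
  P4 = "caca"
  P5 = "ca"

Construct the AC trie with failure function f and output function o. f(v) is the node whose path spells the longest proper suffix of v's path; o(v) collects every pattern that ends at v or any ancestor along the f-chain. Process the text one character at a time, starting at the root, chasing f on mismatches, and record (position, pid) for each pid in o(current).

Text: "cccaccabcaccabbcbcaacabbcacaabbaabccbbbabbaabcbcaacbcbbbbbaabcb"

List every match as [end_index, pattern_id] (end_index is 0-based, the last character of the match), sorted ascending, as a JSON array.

Build automaton:
Trie (insert patterns):
  0='ε' goto b→7 c→1
  1='c' goto a→2 b→10
  2='ca' goto c→3  [P5 ends]
  3='cac' goto a→18 c→4
  4='cacc' goto a→5
  5='cacca' goto b→6
  6='caccab' goto ·  [P0 ends]
  7='b' goto b→13 c→8
  8='bc' goto a→9
  9='bca' goto ·  [P1 ends]
  10='cb' goto b→11
  11='cbb' goto b→12
  12='cbbb' goto ·  [P2 ends]
  13='bb' goto a→14
  14='bba' goto a→15
  15='bbaa' goto b→16
  16='bbaab' goto c→17
  17='bbaabc' goto ·  [P3 ends]
  18='caca' goto ·  [P4 ends]

BFS fail/out derivation:
  n1('c'): parent n0 fail=0; on 'c' 0 → fail=0;  out ∅∪∅=∅
  n7('b'): parent n0 fail=0; on 'b' 0 → fail=0;  out ∅∪∅=∅
  n2('ca'): parent n1 fail=0; on 'a' 0 → fail=0;  out {5}∪∅={5}
  n8('bc'): parent n7 fail=0; on 'c' 0 → fail=1;  out ∅∪∅=∅
  n10('cb'): parent n1 fail=0; on 'b' 0 → fail=7;  out ∅∪∅=∅
  n13('bb'): parent n7 fail=0; on 'b' 0 → fail=7;  out ∅∪∅=∅
  n3('cac'): parent n2 fail=0; on 'c' 0 → fail=1;  out ∅∪∅=∅
  n9('bca'): parent n8 fail=1; on 'a' 1 → fail=2;  out {1}∪{5}={1,5}
  n11('cbb'): parent n10 fail=7; on 'b' 7 → fail=13;  out ∅∪∅=∅
  n14('bba'): parent n13 fail=7; on 'a' 7→0 → fail=0;  out ∅∪∅=∅
  n4('cacc'): parent n3 fail=1; on 'c' 1→0 → fail=1;  out ∅∪∅=∅
  n12('cbbb'): parent n11 fail=13; on 'b' 13→7 → fail=13;  out {2}∪∅={2}
  n15('bbaa'): parent n14 fail=0; on 'a' 0 → fail=0;  out ∅∪∅=∅
  n18('caca'): parent n3 fail=1; on 'a' 1 → fail=2;  out {4}∪{5}={4,5}
  n5('cacca'): parent n4 fail=1; on 'a' 1 → fail=2;  out ∅∪{5}={5}
  n16('bbaab'): parent n15 fail=0; on 'b' 0 → fail=7;  out ∅∪∅=∅
  n6('caccab'): parent n5 fail=2; on 'b' 2→0 → fail=7;  out {0}∪∅={0}
  n17('bbaabc'): parent n16 fail=7; on 'c' 7 → fail=8;  out {3}∪∅={3}

Run:
pos 0 'c': at 1
pos 1 'c': at 1 ·f
pos 2 'c': at 1 ·f
pos 3 'a': at 2  emit P5@[2:3]
pos 4 'c': at 3
pos 5 'c': at 4
pos 6 'a': at 5  emit P5@[5:6]
pos 7 'b': at 6  emit P0@[2:7]
pos 8 'c': at 8 ·f
pos 9 'a': at 9  emit P1@[7:9],P5@[8:9]
pos 10 'c': at 3 ·f
pos 11 'c': at 4
pos 12 'a': at 5  emit P5@[11:12]
pos 13 'b': at 6  emit P0@[8:13]
pos 14 'b': at 13 ·f
pos 15 'c': at 8 ·f
pos 16 'b': at 10 ·f
pos 17 'c': at 8 ·f
pos 18 'a': at 9  emit P1@[16:18],P5@[17:18]
pos 19 'a': at 0 ·f
pos 20 'c': at 1
pos 21 'a': at 2  emit P5@[20:21]
pos 22 'b': at 7 ·f
pos 23 'b': at 13
pos 24 'c': at 8 ·f
pos 25 'a': at 9  emit P1@[23:25],P5@[24:25]
pos 26 'c': at 3 ·f
pos 27 'a': at 18  emit P4@[24:27],P5@[26:27]
pos 28 'a': at 0 ·f
pos 29 'b': at 7
pos 30 'b': at 13
pos 31 'a': at 14
pos 32 'a': at 15
pos 33 'b': at 16
pos 34 'c': at 17  emit P3@[29:34]
pos 35 'c': at 1 ·f
pos 36 'b': at 10
pos 37 'b': at 11
pos 38 'b': at 12  emit P2@[35:38]
pos 39 'a': at 14 ·f
pos 40 'b': at 7 ·f
pos 41 'b': at 13
pos 42 'a': at 14
pos 43 'a': at 15
pos 44 'b': at 16
pos 45 'c': at 17  emit P3@[40:45]
pos 46 'b': at 10 ·f
pos 47 'c': at 8 ·f
pos 48 'a': at 9  emit P1@[46:48],P5@[47:48]
pos 49 'a': at 0 ·f
pos 50 'c': at 1
pos 51 'b': at 10
pos 52 'c': at 8 ·f
pos 53 'b': at 10 ·f
pos 54 'b': at 11
pos 55 'b': at 12  emit P2@[52:55]
pos 56 'b': at 13 ·f
pos 57 'b': at 13 ·f
pos 58 'a': at 14
pos 59 'a': at 15
pos 60 'b': at 16
pos 61 'c': at 17  emit P3@[56:61]
pos 62 'b': at 10 ·f

Result: [[3,5],[6,5],[7,0],[9,1],[9,5],[12,5],[13,0],[18,1],[18,5],[21,5],[25,1],[25,5],[27,4],[27,5],[34,3],[38,2],[45,3],[48,1],[48,5],[55,2],[61,3]]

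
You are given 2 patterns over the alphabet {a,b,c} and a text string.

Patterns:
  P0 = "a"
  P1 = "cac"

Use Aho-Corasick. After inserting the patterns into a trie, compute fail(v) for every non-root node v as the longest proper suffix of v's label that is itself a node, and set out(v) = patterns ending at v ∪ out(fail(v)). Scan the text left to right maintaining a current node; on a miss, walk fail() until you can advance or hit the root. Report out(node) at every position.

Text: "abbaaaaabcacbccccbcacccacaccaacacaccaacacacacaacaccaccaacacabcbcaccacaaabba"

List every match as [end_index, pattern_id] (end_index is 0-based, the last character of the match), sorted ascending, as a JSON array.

Build automaton:
Trie nodes:
  n0 'ε': a→1 c→2
  n1 'a': ·  [P0 ends]
  n2 'c': a→3
  n3 'ca': c→4
  n4 'cac': ·  [P1 ends]

Failure links (BFS by depth):
  n1('a'): parent n0 fail=0; on 'a' 0 → fail=0;  out {0}∪∅={0}
  n2('c'): parent n0 fail=0; on 'c' 0 → fail=0;  out ∅∪∅=∅
  n3('ca'): parent n2 fail=0; on 'a' 0 → fail=1;  out ∅∪{0}={0}
  n4('cac'): parent n3 fail=1; on 'c' 1→0 → fail=2;  out {1}∪∅={1}

Run:
[0] read 'a'  n0⇒n1  ** P0@[0:0]
[1] read 'b'  n1⇒n0 ·f
[2] read 'b'  n0⇒n0
[3] read 'a'  n0⇒n1  ** P0@[3:3]
[4] read 'a'  n1⇒n1 ·f  ** P0@[4:4]
[5] read 'a'  n1⇒n1 ·f  ** P0@[5:5]
[6] read 'a'  n1⇒n1 ·f  ** P0@[6:6]
[7] read 'a'  n1⇒n1 ·f  ** P0@[7:7]
[8] read 'b'  n1⇒n0 ·f
[9] read 'c'  n0⇒n2
[10] read 'a'  n2⇒n3  ** P0@[10:10]
[11] read 'c'  n3⇒n4  ** P1@[9:11]
[12] read 'b'  n4⇒n0 ·f
[13] read 'c'  n0⇒n2
[14] read 'c'  n2⇒n2 ·f
[15] read 'c'  n2⇒n2 ·f
[16] read 'c'  n2⇒n2 ·f
[17] read 'b'  n2⇒n0 ·f
[18] read 'c'  n0⇒n2
[19] read 'a'  n2⇒n3  ** P0@[19:19]
[20] read 'c'  n3⇒n4  ** P1@[18:20]
[21] read 'c'  n4⇒n2 ·f
[22] read 'c'  n2⇒n2 ·f
[23] read 'a'  n2⇒n3  ** P0@[23:23]
[24] read 'c'  n3⇒n4  ** P1@[22:24]
[25] read 'a'  n4⇒n3 ·f  ** P0@[25:25]
[26] read 'c'  n3⇒n4  ** P1@[24:26]
[27] read 'c'  n4⇒n2 ·f
[28] read 'a'  n2⇒n3  ** P0@[28:28]
[29] read 'a'  n3⇒n1 ·f  ** P0@[29:29]
[30] read 'c'  n1⇒n2 ·f
[31] read 'a'  n2⇒n3  ** P0@[31:31]
[32] read 'c'  n3⇒n4  ** P1@[30:32]
[33] read 'a'  n4⇒n3 ·f  ** P0@[33:33]
[34] read 'c'  n3⇒n4  ** P1@[32:34]
[35] read 'c'  n4⇒n2 ·f
[36] read 'a'  n2⇒n3  ** P0@[36:36]
[37] read 'a'  n3⇒n1 ·f  ** P0@[37:37]
[38] read 'c'  n1⇒n2 ·f
[39] read 'a'  n2⇒n3  ** P0@[39:39]
[40] read 'c'  n3⇒n4  ** P1@[38:40]
[41] read 'a'  n4⇒n3 ·f  ** P0@[41:41]
[42] read 'c'  n3⇒n4  ** P1@[40:42]
[43] read 'a'  n4⇒n3 ·f  ** P0@[43:43]
[44] read 'c'  n3⇒n4  ** P1@[42:44]
[45] read 'a'  n4⇒n3 ·f  ** P0@[45:45]
[46] read 'a'  n3⇒n1 ·f  ** P0@[46:46]
[47] read 'c'  n1⇒n2 ·f
[48] read 'a'  n2⇒n3  ** P0@[48:48]
[49] read 'c'  n3⇒n4  ** P1@[47:49]
[50] read 'c'  n4⇒n2 ·f
[51] read 'a'  n2⇒n3  ** P0@[51:51]
[52] read 'c'  n3⇒n4  ** P1@[50:52]
[53] read 'c'  n4⇒n2 ·f
[54] read 'a'  n2⇒n3  ** P0@[54:54]
[55] read 'a'  n3⇒n1 ·f  ** P0@[55:55]
[56] read 'c'  n1⇒n2 ·f
[57] read 'a'  n2⇒n3  ** P0@[57:57]
[58] read 'c'  n3⇒n4  ** P1@[56:58]
[59] read 'a'  n4⇒n3 ·f  ** P0@[59:59]
[60] read 'b'  n3⇒n0 ·f
[61] read 'c'  n0⇒n2
[62] read 'b'  n2⇒n0 ·f
[63] read 'c'  n0⇒n2
[64] read 'a'  n2⇒n3  ** P0@[64:64]
[65] read 'c'  n3⇒n4  ** P1@[63:65]
[66] read 'c'  n4⇒n2 ·f
[67] read 'a'  n2⇒n3  ** P0@[67:67]
[68] read 'c'  n3⇒n4  ** P1@[66:68]
[69] read 'a'  n4⇒n3 ·f  ** P0@[69:69]
[70] read 'a'  n3⇒n1 ·f  ** P0@[70:70]
[71] read 'a'  n1⇒n1 ·f  ** P0@[71:71]
[72] read 'b'  n1⇒n0 ·f
[73] read 'b'  n0⇒n0
[74] read 'a'  n0⇒n1  ** P0@[74:74]

Matches: [[0,0],[3,0],[4,0],[5,0],[6,0],[7,0],[10,0],[11,1],[19,0],[20,1],[23,0],[24,1],[25,0],[26,1],[28,0],[29,0],[31,0],[32,1],[33,0],[34,1],[36,0],[37,0],[39,0],[40,1],[41,0],[42,1],[43,0],[44,1],[45,0],[46,0],[48,0],[49,1],[51,0],[52,1],[54,0],[55,0],[57,0],[58,1],[59,0],[64,0],[65,1],[67,0],[68,1],[69,0],[70,0],[71,0],[74,0]]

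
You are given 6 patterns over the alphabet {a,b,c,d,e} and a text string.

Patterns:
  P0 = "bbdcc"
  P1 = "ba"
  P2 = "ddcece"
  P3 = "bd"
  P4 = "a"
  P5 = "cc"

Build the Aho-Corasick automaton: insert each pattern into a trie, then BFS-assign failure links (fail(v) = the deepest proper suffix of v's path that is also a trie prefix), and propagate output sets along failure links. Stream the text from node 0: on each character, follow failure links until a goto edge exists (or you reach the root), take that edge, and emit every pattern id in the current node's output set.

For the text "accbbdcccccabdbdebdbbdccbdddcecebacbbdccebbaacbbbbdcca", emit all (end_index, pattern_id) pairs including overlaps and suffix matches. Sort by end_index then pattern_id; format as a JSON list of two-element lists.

Build automaton:
Trie nodes:
  n0 'ε': a→14 b→1 c→15 d→7
  n1 'b': a→6 b→2 d→13
  n2 'bb': d→3
  n3 'bbd': c→4
  n4 'bbdc': c→5
  n5 'bbdcc': ·  [P0 ends]
  n6 'ba': ·  [P1 ends]
  n7 'd': d→8
  n8 'dd': c→9
  n9 'ddc': e→10
  n10 'ddce': c→11
  n11 'ddcec': e→12
  n12 'ddcece': ·  [P2 ends]
  n13 'bd': ·  [P3 ends]
  n14 'a': ·  [P4 ends]
  n15 'c': c→16
  n16 'cc': ·  [P5 ends]

Failure links (BFS by depth):
  n1('b'): parent n0 fail=0; on 'b' 0 → fail=0;  out ∅∪∅=∅
  n7('d'): parent n0 fail=0; on 'd' 0 → fail=0;  out ∅∪∅=∅
  n14('a'): parent n0 fail=0; on 'a' 0 → fail=0;  out {4}∪∅={4}
  n15('c'): parent n0 fail=0; on 'c' 0 → fail=0;  out ∅∪∅=∅
  n2('bb'): parent n1 fail=0; on 'b' 0 → fail=1;  out ∅∪∅=∅
  n6('ba'): parent n1 fail=0; on 'a' 0 → fail=14;  out {1}∪{4}={1,4}
  n8('dd'): parent n7 fail=0; on 'd' 0 → fail=7;  out ∅∪∅=∅
  n13('bd'): parent n1 fail=0; on 'd' 0 → fail=7;  out {3}∪∅={3}
  n16('cc'): parent n15 fail=0; on 'c' 0 → fail=15;  out {5}∪∅={5}
  n3('bbd'): parent n2 fail=1; on 'd' 1 → fail=13;  out ∅∪{3}={3}
  n9('ddc'): parent n8 fail=7; on 'c' 7→0 → fail=15;  out ∅∪∅=∅
  n4('bbdc'): parent n3 fail=13; on 'c' 13→7→0 → fail=15;  out ∅∪∅=∅
  n10('ddce'): parent n9 fail=15; on 'e' 15→0 → fail=0;  out ∅∪∅=∅
  n5('bbdcc'): parent n4 fail=15; on 'c' 15 → fail=16;  out {0}∪{5}={0,5}
  n11('ddcec'): parent n10 fail=0; on 'c' 0 → fail=15;  out ∅∪∅=∅
  n12('ddcece'): parent n11 fail=15; on 'e' 15→0 → fail=0;  out {2}∪∅={2}

Run:
pos 0 'a': at 14  ** P4@[0:0]
pos 1 'c': at 15 (via fail)
pos 2 'c': at 16  ** P5@[1:2]
pos 3 'b': at 1 (via fail)
pos 4 'b': at 2
pos 5 'd': at 3  ** P3@[4:5]
pos 6 'c': at 4
pos 7 'c': at 5  ** P0@[3:7],P5@[6:7]
pos 8 'c': at 16 (via fail)  ** P5@[7:8]
pos 9 'c': at 16 (via fail)  ** P5@[8:9]
pos 10 'c': at 16 (via fail)  ** P5@[9:10]
pos 11 'a': at 14 (via fail)  ** P4@[11:11]
pos 12 'b': at 1 (via fail)
pos 13 'd': at 13  ** P3@[12:13]
pos 14 'b': at 1 (via fail)
pos 15 'd': at 13  ** P3@[14:15]
pos 16 'e': at 0 (via fail)
pos 17 'b': at 1
pos 18 'd': at 13  ** P3@[17:18]
pos 19 'b': at 1 (via fail)
pos 20 'b': at 2
pos 21 'd': at 3  ** P3@[20:21]
pos 22 'c': at 4
pos 23 'c': at 5  ** P0@[19:23],P5@[22:23]
pos 24 'b': at 1 (via fail)
pos 25 'd': at 13  ** P3@[24:25]
pos 26 'd': at 8 (via fail)
pos 27 'd': at 8 (via fail)
pos 28 'c': at 9
pos 29 'e': at 10
pos 30 'c': at 11
pos 31 'e': at 12  ** P2@[26:31]
pos 32 'b': at 1 (via fail)
pos 33 'a': at 6  ** P1@[32:33],P4@[33:33]
pos 34 'c': at 15 (via fail)
pos 35 'b': at 1 (via fail)
pos 36 'b': at 2
pos 37 'd': at 3  ** P3@[36:37]
pos 38 'c': at 4
pos 39 'c': at 5  ** P0@[35:39],P5@[38:39]
pos 40 'e': at 0 (via fail)
pos 41 'b': at 1
pos 42 'b': at 2
pos 43 'a': at 6 (via fail)  ** P1@[42:43],P4@[43:43]
pos 44 'a': at 14 (via fail)  ** P4@[44:44]
pos 45 'c': at 15 (via fail)
pos 46 'b': at 1 (via fail)
pos 47 'b': at 2
pos 48 'b': at 2 (via fail)
pos 49 'b': at 2 (via fail)
pos 50 'd': at 3  ** P3@[49:50]
pos 51 'c': at 4
pos 52 'c': at 5  ** P0@[48:52],P5@[51:52]
pos 53 'a': at 14 (via fail)  ** P4@[53:53]

All matches (sorted): [[0,4],[2,5],[5,3],[7,0],[7,5],[8,5],[9,5],[10,5],[11,4],[13,3],[15,3],[18,3],[21,3],[23,0],[23,5],[25,3],[31,2],[33,1],[33,4],[37,3],[39,0],[39,5],[43,1],[43,4],[44,4],[50,3],[52,0],[52,5],[53,4]]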